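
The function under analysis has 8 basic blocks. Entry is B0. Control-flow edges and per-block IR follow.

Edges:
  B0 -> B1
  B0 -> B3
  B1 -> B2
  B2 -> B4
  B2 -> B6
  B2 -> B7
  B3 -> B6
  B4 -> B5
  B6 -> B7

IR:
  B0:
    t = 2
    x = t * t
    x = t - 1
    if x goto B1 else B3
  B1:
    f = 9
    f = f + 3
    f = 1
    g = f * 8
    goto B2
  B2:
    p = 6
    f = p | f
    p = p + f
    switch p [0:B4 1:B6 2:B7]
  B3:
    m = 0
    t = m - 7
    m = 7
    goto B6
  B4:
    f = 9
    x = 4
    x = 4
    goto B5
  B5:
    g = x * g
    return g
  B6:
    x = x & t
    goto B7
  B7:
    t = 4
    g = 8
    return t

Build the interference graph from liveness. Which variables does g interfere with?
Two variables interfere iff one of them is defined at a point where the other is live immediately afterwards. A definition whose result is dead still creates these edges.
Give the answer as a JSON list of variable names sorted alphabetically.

Answer: ["f", "p", "t", "x"]

Working:
Block summaries:
  B0: def={t,x} ue=∅
  B1: def={f,g} ue=∅
  B2: def={f,p} ue={f}
  B3: def={m,t} ue=∅
  B4: def={f,x} ue=∅
  B5: def={g} ue={g,x}
  B6: def={x} ue={t,x}
  B7: def={g,t} ue=∅

Live sets:
  live B0: ∅→{t,x}
  live B1: {t,x}→{f,g,t,x}
  live B2: {f,g,t,x}→{g,t,x}
  live B3: {x}→{t,x}
  live B4: {g}→{g,x}
  live B5: {g,x}→∅
  live B6: {t,x}→∅
  live B7: ∅→∅

Interfere edges:
  f — {g,p,t,x}
  g — {f,p,t,x}
  m — {t,x}
  p — {f,g,t,x}
  t — {f,g,m,p,x}
  x — {f,g,m,p,t}

N(g) = ["f", "p", "t", "x"]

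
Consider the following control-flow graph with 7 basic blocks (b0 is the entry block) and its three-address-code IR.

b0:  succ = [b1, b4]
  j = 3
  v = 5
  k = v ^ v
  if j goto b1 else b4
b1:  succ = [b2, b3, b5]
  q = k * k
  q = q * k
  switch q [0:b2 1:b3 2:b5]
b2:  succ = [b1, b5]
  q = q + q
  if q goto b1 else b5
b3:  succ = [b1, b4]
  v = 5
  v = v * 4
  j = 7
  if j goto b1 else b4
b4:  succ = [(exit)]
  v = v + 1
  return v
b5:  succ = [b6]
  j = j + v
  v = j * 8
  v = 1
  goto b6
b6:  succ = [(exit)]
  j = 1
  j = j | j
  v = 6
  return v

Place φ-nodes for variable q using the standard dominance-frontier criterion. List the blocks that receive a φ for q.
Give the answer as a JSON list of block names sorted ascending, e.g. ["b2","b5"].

Answer: ["b1", "b4", "b5"]

Analysis:
idom tree: b1←b0 b2←b1 b3←b1 b4←b0 b5←b1 b6←b5
Dom at joins:
  b1: preds {b0,b2,b3}: {b0} ∩ {b0,b1,b2} ∩ {b0,b1,b3} = {b0}; idom=b0
  b4: preds {b0,b3}: {b0} ∩ {b0,b1,b3} = {b0}; idom=b0
  b5: preds {b1,b2}: {b0,b1} ∩ {b0,b1,b2} = {b0,b1}; idom=b1

Frontier:
  join b1 pred b0: · stop@b0
  join b1 pred b2: b2→b1 stop@b0
  join b1 pred b3: b3→b1 stop@b0
  join b4 pred b0: · stop@b0
  join b4 pred b3: b3→b1 stop@b0
  join b5 pred b1: · stop@b1
  join b5 pred b2: b2 stop@b1
  b0 → ∅
  b1 → {b1,b4}
  b2 → {b1,b5}
  b3 → {b1,b4}
  b4 → ∅
  b5 → ∅
  b6 → ∅

φ for q: defs {b1,b2}
  DF⁺ = {b1,b4,b5}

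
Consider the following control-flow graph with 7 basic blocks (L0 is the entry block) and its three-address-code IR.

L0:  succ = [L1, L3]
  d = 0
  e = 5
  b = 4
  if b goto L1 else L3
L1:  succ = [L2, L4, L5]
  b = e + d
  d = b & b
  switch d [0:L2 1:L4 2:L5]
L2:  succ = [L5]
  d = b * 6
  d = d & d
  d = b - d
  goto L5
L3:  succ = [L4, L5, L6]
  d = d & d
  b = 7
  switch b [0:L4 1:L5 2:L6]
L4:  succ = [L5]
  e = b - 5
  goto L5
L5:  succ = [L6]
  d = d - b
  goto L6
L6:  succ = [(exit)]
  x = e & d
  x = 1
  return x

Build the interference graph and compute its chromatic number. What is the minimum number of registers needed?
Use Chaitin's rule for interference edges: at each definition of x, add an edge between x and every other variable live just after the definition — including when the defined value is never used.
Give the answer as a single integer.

Answer: 3

Derivation:
def/use:
  L0 def {b,d,e} use ∅
  L1 def {b,d} use {d,e}
  L2 def {d} use {b}
  L3 def {b,d} use {d}
  L4 def {e} use {b}
  L5 def {d} use {b,d}
  L6 def {x} use {d,e}

Backward fixpoint:
  live L0: ∅→{d,e}
  live L1: {d,e}→{b,d,e}
  live L2: {b,e}→{b,d,e}
  live L3: {d,e}→{b,d,e}
  live L4: {b,d}→{b,d,e}
  live L5: {b,d,e}→{d,e}
  live L6: {d,e}→∅

Conflict graph:
  b — {d,e}
  d — {b,e}
  e — {b,d}
  x — ∅

Chromatic number:
  clique {b,d,e} ⇒ need ≥ 3
  assign b→R0 d→R1 e→R2 x→R0 — no edge inside a register ⇒ χ ≤ 3
  χ = 3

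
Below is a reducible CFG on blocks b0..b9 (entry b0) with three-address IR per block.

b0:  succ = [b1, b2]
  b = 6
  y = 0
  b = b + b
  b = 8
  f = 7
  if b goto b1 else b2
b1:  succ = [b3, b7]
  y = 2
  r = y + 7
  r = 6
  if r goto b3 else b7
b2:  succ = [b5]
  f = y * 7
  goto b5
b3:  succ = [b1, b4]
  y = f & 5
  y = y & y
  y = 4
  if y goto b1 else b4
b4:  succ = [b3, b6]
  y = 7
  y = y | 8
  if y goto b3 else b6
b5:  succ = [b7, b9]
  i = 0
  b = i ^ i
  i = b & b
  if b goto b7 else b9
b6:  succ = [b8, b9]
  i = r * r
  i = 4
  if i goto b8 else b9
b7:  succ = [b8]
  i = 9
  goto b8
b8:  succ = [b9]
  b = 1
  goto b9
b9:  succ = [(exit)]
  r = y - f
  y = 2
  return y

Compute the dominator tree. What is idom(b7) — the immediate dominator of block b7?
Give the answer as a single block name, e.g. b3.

idom tree: b1←b0 b2←b0 b3←b1 b4←b3 b5←b2 b6←b4 b7←b0 b8←b0 b9←b0
Dom at joins:
  b1: preds {b0,b3}: {b0} ∩ {b0,b1,b3} = {b0}; idom=b0
  b3: preds {b1,b4}: {b0,b1} ∩ {b0,b1,b3,b4} = {b0,b1}; idom=b1
  b7: preds {b1,b5}: {b0,b1} ∩ {b0,b2,b5} = {b0}; idom=b0
  b8: preds {b6,b7}: {b0,b1,b3,b4,b6} ∩ {b0,b7} = {b0}; idom=b0
  b9: preds {b5,b6,b8}: {b0,b2,b5} ∩ {b0,b1,b3,b4,b6} ∩ {b0,b8} = {b0}; idom=b0

idom(b7) = b0

Answer: b0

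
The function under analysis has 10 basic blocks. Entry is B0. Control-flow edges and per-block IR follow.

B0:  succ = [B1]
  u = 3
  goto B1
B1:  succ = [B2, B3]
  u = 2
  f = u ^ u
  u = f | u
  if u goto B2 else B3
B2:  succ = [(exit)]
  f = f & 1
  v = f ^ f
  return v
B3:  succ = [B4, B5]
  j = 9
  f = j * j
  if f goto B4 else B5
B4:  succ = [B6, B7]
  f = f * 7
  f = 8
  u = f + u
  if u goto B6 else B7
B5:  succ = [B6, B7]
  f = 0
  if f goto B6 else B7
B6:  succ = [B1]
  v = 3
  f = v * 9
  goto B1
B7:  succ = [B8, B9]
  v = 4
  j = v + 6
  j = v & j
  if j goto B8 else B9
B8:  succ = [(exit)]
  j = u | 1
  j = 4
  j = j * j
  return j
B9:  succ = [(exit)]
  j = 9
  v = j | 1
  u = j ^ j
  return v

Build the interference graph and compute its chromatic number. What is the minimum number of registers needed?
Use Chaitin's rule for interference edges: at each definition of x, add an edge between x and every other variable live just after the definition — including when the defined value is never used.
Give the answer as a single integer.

Per-block:
  B0 def {u} use ∅
  B1 def {f,u} use ∅
  B2 def {f,v} use {f}
  B3 def {f,j} use ∅
  B4 def {f,u} use {f,u}
  B5 def {f} use ∅
  B6 def {f,v} use ∅
  B7 def {j,v} use ∅
  B8 def {j} use {u}
  B9 def {j,u,v} use ∅

Live sets:
  B0: in=∅ out=∅
  B1: in=∅ out={f,u}
  B2: in={f} out=∅
  B3: in={u} out={f,u}
  B4: in={f,u} out={u}
  B5: in={u} out={u}
  B6: in=∅ out=∅
  B7: in={u} out={u}
  B8: in={u} out=∅
  B9: in=∅ out=∅

Interfere edges:
  f — {u}
  j — {u,v}
  u — {f,j,v}
  v — {j,u}

Registers:
  clique {j,u,v} ⇒ need ≥ 3
  3-colouring: c0={u}  c1={f,j}  c2={v}
  χ = 3

Answer: 3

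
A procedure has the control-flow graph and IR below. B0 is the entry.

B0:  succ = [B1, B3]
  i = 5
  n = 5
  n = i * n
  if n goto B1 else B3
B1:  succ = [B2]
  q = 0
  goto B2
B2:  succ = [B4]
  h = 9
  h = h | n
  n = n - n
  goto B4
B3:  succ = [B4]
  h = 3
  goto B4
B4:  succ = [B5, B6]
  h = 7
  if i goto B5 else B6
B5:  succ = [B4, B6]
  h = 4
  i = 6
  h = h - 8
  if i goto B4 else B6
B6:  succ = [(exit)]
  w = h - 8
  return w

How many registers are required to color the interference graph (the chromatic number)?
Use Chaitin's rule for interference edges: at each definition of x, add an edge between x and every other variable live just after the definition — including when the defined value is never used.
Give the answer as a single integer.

Block summaries:
  B0: {i,n} / ∅
  B1: {q} / ∅
  B2: {h,n} / {n}
  B3: {h} / ∅
  B4: {h} / {i}
  B5: {h,i} / ∅
  B6: {w} / {h}

Backward fixpoint:
  live B0: ∅→{i,n}
  live B1: {i,n}→{i,n}
  live B2: {i,n}→{i}
  live B3: {i}→{i}
  live B4: {i}→{h}
  live B5: ∅→{h,i}
  live B6: {h}→∅

Interfere edges:
  h: {i,n}
  i: {h,n,q}
  n: {h,i,q}
  q: {i,n}
  w: ∅

Registers:
  {h,i,n} pairwise interfere (3-clique) ⇒ χ ≥ 3
  assign h→R2 i→R0 n→R1 q→R2 w→R0 — no edge inside a register ⇒ χ ≤ 3
  χ = 3

Answer: 3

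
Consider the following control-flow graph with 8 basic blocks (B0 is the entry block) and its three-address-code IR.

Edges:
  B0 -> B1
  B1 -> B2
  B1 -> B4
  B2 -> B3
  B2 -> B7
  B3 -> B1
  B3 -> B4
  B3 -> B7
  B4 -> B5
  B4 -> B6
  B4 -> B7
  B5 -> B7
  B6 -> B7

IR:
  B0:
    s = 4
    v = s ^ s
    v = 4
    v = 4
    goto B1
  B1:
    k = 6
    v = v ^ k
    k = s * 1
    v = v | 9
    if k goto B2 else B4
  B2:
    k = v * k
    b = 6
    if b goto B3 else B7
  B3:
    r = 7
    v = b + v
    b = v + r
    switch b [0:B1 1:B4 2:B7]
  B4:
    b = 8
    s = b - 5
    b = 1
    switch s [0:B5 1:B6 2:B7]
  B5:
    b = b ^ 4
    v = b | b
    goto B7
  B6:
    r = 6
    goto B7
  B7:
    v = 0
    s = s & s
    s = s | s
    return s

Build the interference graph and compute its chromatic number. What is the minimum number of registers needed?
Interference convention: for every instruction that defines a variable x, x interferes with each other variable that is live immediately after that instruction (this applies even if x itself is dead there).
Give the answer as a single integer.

Per-block:
  B0: def={s,v} ue=∅
  B1: def={k,v} ue={s,v}
  B2: def={b,k} ue={k,v}
  B3: def={b,r,v} ue={b,v}
  B4: def={b,s} ue=∅
  B5: def={b,v} ue={b}
  B6: def={r} ue=∅
  B7: def={s,v} ue={s}

Liveness:
  live B0: ∅→{s,v}
  live B1: {s,v}→{k,s,v}
  live B2: {k,s,v}→{b,s,v}
  live B3: {b,s,v}→{s,v}
  live B4: ∅→{b,s}
  live B5: {b,s}→{s}
  live B6: {s}→{s}
  live B7: {s}→∅

Interference:
  b↔{r,s,v}
  k↔{s,v}
  r↔{b,s,v}
  s↔{b,k,r,v}
  v↔{b,k,r,s}

Registers:
  {b,r,s,v} pairwise interfere (4-clique) ⇒ χ ≥ 4
  assign b→c2 k→c2 r→c3 s→c0 v→c1 — no edge inside a register ⇒ χ ≤ 4
  χ = 4

Answer: 4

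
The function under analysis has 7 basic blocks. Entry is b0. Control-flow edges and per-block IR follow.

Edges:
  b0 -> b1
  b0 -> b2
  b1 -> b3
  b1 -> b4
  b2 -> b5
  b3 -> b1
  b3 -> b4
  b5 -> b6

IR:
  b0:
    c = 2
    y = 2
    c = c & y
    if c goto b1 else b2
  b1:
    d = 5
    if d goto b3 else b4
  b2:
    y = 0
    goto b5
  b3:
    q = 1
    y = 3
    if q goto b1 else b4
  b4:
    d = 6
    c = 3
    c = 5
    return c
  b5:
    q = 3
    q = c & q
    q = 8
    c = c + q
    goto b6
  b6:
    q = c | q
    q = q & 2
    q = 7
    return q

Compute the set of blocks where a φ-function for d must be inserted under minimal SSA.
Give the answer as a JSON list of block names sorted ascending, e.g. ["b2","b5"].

idom tree: b1←b0 b2←b0 b3←b1 b4←b1 b5←b2 b6←b5
Dom at joins:
  b1: preds {b0,b3}: {b0} ∩ {b0,b1,b3} = {b0}; idom=b0
  b4: preds {b1,b3}: {b0,b1} ∩ {b0,b1,b3} = {b0,b1}; idom=b1

DF derivation:
  b1←b0: walk · to b0
  b1←b3: walk b3→b1 to b0
  b4←b1: walk · to b1
  b4←b3: walk b3 to b1
  DF(b0)=∅
  DF(b1)={b1}
  DF(b2)=∅
  DF(b3)={b1,b4}
  DF(b4)=∅
  DF(b5)=∅
  DF(b6)=∅

φ for d: defs {b1,b4}
  DF⁺ = {b1}

Answer: ["b1"]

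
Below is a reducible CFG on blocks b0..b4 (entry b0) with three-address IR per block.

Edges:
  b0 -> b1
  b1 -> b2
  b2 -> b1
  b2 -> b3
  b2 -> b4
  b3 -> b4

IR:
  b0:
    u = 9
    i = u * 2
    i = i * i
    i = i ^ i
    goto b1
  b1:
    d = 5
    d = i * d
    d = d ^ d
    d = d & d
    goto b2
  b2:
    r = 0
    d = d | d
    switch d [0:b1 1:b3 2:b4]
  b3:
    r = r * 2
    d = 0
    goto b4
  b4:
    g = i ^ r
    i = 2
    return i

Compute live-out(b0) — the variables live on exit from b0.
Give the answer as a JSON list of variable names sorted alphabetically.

def/use:
  b0 def {i,u} use ∅
  b1 def {d} use {i}
  b2 def {d,r} use {d}
  b3 def {d,r} use {r}
  b4 def {g,i} use {i,r}

Liveness:
  b0 li=∅ lo={i}
  b1 li={i} lo={d,i}
  b2 li={d,i} lo={i,r}
  b3 li={i,r} lo={i,r}
  b4 li={i,r} lo=∅

live-out(b0) = ["i"]

Answer: ["i"]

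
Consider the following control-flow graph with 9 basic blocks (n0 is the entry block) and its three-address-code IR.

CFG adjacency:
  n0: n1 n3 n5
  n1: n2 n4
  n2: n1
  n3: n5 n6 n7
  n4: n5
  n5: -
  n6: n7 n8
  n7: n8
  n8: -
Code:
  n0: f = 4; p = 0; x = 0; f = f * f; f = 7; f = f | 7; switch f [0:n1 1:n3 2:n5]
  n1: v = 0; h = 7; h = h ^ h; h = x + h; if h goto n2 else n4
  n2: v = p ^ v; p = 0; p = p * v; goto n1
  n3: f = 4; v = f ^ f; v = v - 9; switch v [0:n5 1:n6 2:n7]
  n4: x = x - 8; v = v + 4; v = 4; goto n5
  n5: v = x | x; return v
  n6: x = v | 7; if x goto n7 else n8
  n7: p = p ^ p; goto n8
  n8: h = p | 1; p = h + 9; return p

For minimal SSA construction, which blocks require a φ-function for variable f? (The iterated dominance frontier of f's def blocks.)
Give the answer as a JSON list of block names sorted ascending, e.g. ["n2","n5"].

idom tree: n1←n0 n2←n1 n3←n0 n4←n1 n5←n0 n6←n3 n7←n3 n8←n3
Dom∩ at merges:
  n1: preds {n0,n2}: {n0} ∩ {n0,n1,n2} = {n0}; idom=n0
  n5: preds {n0,n3,n4}: {n0} ∩ {n0,n3} ∩ {n0,n1,n4} = {n0}; idom=n0
  n7: preds {n3,n6}: {n0,n3} ∩ {n0,n3,n6} = {n0,n3}; idom=n3
  n8: preds {n6,n7}: {n0,n3,n6} ∩ {n0,n3,n7} = {n0,n3}; idom=n3

DF derivation:
  n1←n0: walk · to n0
  n1←n2: walk n2→n1 to n0
  n5←n0: walk · to n0
  n5←n3: walk n3 to n0
  n5←n4: walk n4→n1 to n0
  n7←n3: walk · to n3
  n7←n6: walk n6 to n3
  n8←n6: walk n6 to n3
  n8←n7: walk n7 to n3
  n0: DF=∅
  n1: DF={n1,n5}
  n2: DF={n1}
  n3: DF={n5}
  n4: DF={n5}
  n5: DF=∅
  n6: DF={n7,n8}
  n7: DF={n8}
  n8: DF=∅

φ for f: defs {n0,n3}
  DF⁺ = {n5}

Answer: ["n5"]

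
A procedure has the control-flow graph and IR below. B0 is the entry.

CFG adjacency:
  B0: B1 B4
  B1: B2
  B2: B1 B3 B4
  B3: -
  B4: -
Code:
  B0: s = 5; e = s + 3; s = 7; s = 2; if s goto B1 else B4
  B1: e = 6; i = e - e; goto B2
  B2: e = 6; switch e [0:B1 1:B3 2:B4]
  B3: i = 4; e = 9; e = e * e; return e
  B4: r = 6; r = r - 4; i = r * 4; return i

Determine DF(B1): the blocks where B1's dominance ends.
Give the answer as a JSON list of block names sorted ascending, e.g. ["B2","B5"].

Answer: ["B1", "B4"]

Derivation:
idom tree: B1←B0 B2←B1 B3←B2 B4←B0
Join-block Dom:
  B1: preds {B0,B2}: {B0} ∩ {B0,B1,B2} = {B0}; idom=B0
  B4: preds {B0,B2}: {B0} ∩ {B0,B1,B2} = {B0}; idom=B0

DF walk-up:
  join B1 pred B0: · stop@B0
  join B1 pred B2: B2→B1 stop@B0
  join B4 pred B0: · stop@B0
  join B4 pred B2: B2→B1 stop@B0
  DF(B0)=∅
  DF(B1)={B1,B4}
  DF(B2)={B1,B4}
  DF(B3)=∅
  DF(B4)=∅

DF(B1) = ["B1", "B4"]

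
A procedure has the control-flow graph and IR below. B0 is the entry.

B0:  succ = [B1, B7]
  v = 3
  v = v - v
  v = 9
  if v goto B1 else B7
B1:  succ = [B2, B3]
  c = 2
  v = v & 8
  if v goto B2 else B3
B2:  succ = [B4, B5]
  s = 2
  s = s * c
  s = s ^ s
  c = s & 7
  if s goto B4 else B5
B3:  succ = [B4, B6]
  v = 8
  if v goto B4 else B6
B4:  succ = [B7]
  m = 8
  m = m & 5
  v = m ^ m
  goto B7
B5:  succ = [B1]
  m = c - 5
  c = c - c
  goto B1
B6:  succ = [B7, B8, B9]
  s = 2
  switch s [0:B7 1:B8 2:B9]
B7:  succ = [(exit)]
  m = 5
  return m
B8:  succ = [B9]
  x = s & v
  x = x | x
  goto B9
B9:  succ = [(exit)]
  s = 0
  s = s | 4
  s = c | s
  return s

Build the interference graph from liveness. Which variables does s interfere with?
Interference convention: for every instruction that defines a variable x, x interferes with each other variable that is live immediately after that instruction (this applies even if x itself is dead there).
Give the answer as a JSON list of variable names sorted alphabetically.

Per-block:
  B0: def={v} ue=∅
  B1: def={c,v} ue={v}
  B2: def={c,s} ue={c}
  B3: def={v} ue=∅
  B4: def={m,v} ue=∅
  B5: def={c,m} ue={c}
  B6: def={s} ue=∅
  B7: def={m} ue=∅
  B8: def={x} ue={s,v}
  B9: def={s} ue={c}

Live sets:
  B0: in=∅ out={v}
  B1: in={v} out={c,v}
  B2: in={c,v} out={c,v}
  B3: in={c} out={c,v}
  B4: in=∅ out=∅
  B5: in={c,v} out={v}
  B6: in={c,v} out={c,s,v}
  B7: in=∅ out=∅
  B8: in={c,s,v} out={c}
  B9: in={c} out=∅

Interference:
  c↔{m,s,v,x}
  m↔{c,v}
  s↔{c,v}
  v↔{c,m,s}
  x↔{c}

N(s) = ["c", "v"]

Answer: ["c", "v"]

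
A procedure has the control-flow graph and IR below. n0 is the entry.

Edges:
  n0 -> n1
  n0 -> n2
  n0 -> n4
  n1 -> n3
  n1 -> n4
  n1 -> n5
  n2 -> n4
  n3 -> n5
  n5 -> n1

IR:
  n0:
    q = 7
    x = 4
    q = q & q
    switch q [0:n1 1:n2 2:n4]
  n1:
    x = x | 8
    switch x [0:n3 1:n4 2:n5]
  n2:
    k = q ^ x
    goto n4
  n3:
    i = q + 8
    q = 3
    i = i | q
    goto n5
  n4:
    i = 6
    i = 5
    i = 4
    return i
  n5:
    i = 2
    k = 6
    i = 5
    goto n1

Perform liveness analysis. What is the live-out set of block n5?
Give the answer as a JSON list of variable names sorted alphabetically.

Answer: ["q", "x"]

Working:
Block summaries:
  n0: def={q,x} ue=∅
  n1: def={x} ue={x}
  n2: def={k} ue={q,x}
  n3: def={i,q} ue={q}
  n4: def={i} ue=∅
  n5: def={i,k} ue=∅

Live sets:
  n0 li=∅ lo={q,x}
  n1 li={q,x} lo={q,x}
  n2 li={q,x} lo=∅
  n3 li={q,x} lo={q,x}
  n4 li=∅ lo=∅
  n5 li={q,x} lo={q,x}

live-out(n5) = ["q", "x"]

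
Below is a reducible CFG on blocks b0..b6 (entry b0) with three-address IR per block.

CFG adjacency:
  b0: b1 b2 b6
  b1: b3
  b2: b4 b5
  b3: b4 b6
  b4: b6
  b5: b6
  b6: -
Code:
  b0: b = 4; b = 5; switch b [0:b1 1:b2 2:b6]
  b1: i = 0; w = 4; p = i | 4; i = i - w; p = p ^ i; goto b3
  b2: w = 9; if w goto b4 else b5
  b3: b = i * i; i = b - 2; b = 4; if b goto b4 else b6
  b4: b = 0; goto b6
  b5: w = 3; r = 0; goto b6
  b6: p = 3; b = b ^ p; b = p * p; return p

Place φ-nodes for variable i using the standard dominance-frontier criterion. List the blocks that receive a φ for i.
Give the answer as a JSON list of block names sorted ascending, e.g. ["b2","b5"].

Answer: ["b4", "b6"]

Working:
idom tree: b1←b0 b2←b0 b3←b1 b4←b0 b5←b2 b6←b0
Join-block Dom:
  b4: preds {b2,b3}: {b0,b2} ∩ {b0,b1,b3} = {b0}; idom=b0
  b6: preds {b0,b3,b4,b5}: {b0} ∩ {b0,b1,b3} ∩ {b0,b4} ∩ {b0,b2,b5} = {b0}; idom=b0

Frontier:
  b4←b2: walk b2 to b0
  b4←b3: walk b3→b1 to b0
  b6←b0: walk · to b0
  b6←b3: walk b3→b1 to b0
  b6←b4: walk b4 to b0
  b6←b5: walk b5→b2 to b0
  DF(b0)=∅
  DF(b1)={b4,b6}
  DF(b2)={b4,b6}
  DF(b3)={b4,b6}
  DF(b4)={b6}
  DF(b5)={b6}
  DF(b6)=∅

φ for i: defs {b1,b3}
  DF⁺ = {b4,b6}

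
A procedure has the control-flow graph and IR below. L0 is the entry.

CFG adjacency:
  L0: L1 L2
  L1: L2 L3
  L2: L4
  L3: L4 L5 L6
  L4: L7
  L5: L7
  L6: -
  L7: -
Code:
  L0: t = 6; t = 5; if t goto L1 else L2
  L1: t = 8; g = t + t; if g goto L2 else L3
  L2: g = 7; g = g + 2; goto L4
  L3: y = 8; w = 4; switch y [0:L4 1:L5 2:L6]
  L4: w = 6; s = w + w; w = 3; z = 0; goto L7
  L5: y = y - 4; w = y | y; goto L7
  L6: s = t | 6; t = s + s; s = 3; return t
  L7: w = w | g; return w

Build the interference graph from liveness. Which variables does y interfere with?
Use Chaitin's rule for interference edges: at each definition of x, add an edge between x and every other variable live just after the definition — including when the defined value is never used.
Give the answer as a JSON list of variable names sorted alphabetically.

Per-block:
  L0: {t} / ∅
  L1: {g,t} / ∅
  L2: {g} / ∅
  L3: {w,y} / ∅
  L4: {s,w,z} / ∅
  L5: {w,y} / {y}
  L6: {s,t} / {t}
  L7: {w} / {g,w}

Liveness:
  live L0: ∅→∅
  live L1: ∅→{g,t}
  live L2: ∅→{g}
  live L3: {g,t}→{g,t,y}
  live L4: {g}→{g,w}
  live L5: {g,y}→{g,w}
  live L6: {t}→∅
  live L7: {g,w}→∅

Interfere edges:
  g — {s,t,w,y,z}
  s — {g,t}
  t — {g,s,w,y}
  w — {g,t,y,z}
  y — {g,t,w}
  z — {g,w}

N(y) = ["g", "t", "w"]

Answer: ["g", "t", "w"]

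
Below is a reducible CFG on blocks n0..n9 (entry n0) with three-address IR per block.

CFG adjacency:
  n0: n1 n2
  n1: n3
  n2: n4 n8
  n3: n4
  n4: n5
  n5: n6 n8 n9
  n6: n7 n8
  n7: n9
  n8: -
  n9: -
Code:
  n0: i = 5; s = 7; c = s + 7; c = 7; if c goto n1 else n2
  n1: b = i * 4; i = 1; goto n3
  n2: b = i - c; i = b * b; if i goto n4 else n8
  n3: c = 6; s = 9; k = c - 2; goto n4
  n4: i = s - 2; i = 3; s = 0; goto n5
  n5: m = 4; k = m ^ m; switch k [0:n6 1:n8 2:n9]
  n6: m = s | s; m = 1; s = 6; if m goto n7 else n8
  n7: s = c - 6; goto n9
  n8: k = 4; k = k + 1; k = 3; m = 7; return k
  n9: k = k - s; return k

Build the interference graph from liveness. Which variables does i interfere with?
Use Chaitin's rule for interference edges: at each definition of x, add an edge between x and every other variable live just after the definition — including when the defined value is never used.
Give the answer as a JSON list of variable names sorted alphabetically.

Per-block:
  n0: def={c,i,s} ue=∅
  n1: def={b,i} ue={i}
  n2: def={b,i} ue={c,i}
  n3: def={c,k,s} ue=∅
  n4: def={i,s} ue={s}
  n5: def={k,m} ue=∅
  n6: def={m,s} ue={s}
  n7: def={s} ue={c}
  n8: def={k,m} ue=∅
  n9: def={k} ue={k,s}

Live sets:
  n0 li=∅ lo={c,i,s}
  n1 li={i} lo=∅
  n2 li={c,i,s} lo={c,s}
  n3 li=∅ lo={c,s}
  n4 li={c,s} lo={c,s}
  n5 li={c,s} lo={c,k,s}
  n6 li={c,k,s} lo={c,k}
  n7 li={c,k} lo={k,s}
  n8 li=∅ lo=∅
  n9 li={k,s} lo=∅

Conflict graph:
  b — {c,s}
  c — {b,i,k,m,s}
  i — {c,s}
  k — {c,m,s}
  m — {c,k,s}
  s — {b,c,i,k,m}

N(i) = ["c", "s"]

Answer: ["c", "s"]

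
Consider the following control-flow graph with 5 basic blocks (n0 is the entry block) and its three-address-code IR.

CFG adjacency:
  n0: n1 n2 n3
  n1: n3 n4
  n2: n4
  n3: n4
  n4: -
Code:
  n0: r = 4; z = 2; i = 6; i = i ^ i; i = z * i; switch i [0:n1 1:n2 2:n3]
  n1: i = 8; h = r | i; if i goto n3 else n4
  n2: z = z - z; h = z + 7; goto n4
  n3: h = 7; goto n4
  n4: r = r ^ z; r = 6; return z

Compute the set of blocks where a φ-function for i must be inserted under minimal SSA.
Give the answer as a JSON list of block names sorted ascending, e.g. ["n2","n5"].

Answer: ["n3", "n4"]

Derivation:
idom tree: n1←n0 n2←n0 n3←n0 n4←n0
Dom at joins:
  n3: preds {n0,n1}: {n0} ∩ {n0,n1} = {n0}; idom=n0
  n4: preds {n1,n2,n3}: {n0,n1} ∩ {n0,n2} ∩ {n0,n3} = {n0}; idom=n0

Frontier:
  n3←n0: walk · to n0
  n3←n1: walk n1 to n0
  n4←n1: walk n1 to n0
  n4←n2: walk n2 to n0
  n4←n3: walk n3 to n0
  DF(n0)=∅
  DF(n1)={n3,n4}
  DF(n2)={n4}
  DF(n3)={n4}
  DF(n4)=∅

φ for i: defs {n0,n1}
  DF⁺ = {n3,n4}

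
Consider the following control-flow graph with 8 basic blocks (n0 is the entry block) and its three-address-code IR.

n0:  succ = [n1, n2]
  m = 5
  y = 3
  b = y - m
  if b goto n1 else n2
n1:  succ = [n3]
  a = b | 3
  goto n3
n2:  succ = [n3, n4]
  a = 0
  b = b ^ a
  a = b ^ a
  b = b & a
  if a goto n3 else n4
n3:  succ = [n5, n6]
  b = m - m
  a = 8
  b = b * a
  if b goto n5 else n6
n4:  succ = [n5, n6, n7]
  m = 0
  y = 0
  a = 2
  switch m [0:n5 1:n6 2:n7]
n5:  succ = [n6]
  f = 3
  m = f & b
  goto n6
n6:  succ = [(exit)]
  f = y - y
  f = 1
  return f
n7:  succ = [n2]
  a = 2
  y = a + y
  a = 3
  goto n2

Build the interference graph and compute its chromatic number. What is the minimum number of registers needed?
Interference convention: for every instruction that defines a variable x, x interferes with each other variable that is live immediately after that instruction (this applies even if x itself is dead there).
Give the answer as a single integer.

Answer: 4

Analysis:
Block summaries:
  n0: {b,m,y} / ∅
  n1: {a} / {b}
  n2: {a,b} / {b}
  n3: {a,b} / {m}
  n4: {a,m,y} / ∅
  n5: {f,m} / {b}
  n6: {f} / {y}
  n7: {a,y} / {y}

Backward fixpoint:
  live n0: ∅→{b,m,y}
  live n1: {b,m,y}→{m,y}
  live n2: {b,m,y}→{b,m,y}
  live n3: {m,y}→{b,y}
  live n4: {b}→{b,m,y}
  live n5: {b,y}→{y}
  live n6: {y}→∅
  live n7: {b,m,y}→{b,m,y}

Interference:
  a↔{b,m,y}
  b↔{a,f,m,y}
  f↔{b,y}
  m↔{a,b,y}
  y↔{a,b,f,m}

Chromatic number:
  clique {a,b,m,y} ⇒ need ≥ 4
  assign a→c2 b→c0 f→c2 m→c3 y→c1 — no edge inside a register ⇒ χ ≤ 4
  χ = 4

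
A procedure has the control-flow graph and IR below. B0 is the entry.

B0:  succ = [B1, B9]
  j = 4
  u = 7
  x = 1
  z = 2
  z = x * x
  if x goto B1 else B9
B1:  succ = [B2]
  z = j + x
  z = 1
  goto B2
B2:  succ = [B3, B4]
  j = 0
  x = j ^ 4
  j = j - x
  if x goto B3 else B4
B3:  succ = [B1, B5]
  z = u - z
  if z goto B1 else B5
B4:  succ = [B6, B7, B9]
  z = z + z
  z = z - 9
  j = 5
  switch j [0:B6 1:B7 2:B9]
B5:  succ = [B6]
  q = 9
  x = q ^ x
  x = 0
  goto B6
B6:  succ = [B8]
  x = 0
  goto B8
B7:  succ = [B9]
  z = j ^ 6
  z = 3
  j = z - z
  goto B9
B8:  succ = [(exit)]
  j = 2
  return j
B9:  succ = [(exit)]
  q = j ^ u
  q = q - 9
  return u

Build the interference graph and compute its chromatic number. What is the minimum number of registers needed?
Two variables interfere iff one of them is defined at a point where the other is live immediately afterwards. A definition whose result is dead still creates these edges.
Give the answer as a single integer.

def/use:
  B0 def {j,u,x,z} use ∅
  B1 def {z} use {j,x}
  B2 def {j,x} use ∅
  B3 def {z} use {u,z}
  B4 def {j,z} use {z}
  B5 def {q,x} use {x}
  B6 def {x} use ∅
  B7 def {j,z} use {j}
  B8 def {j} use ∅
  B9 def {q} use {j,u}

Backward fixpoint:
  B0 li=∅ lo={j,u,x}
  B1 li={j,u,x} lo={u,z}
  B2 li={u,z} lo={j,u,x,z}
  B3 li={j,u,x,z} lo={j,u,x}
  B4 li={u,z} lo={j,u}
  B5 li={x} lo=∅
  B6 li=∅ lo=∅
  B7 li={j,u} lo={j,u}
  B8 li=∅ lo=∅
  B9 li={j,u} lo=∅

Interfere edges:
  j: {u,x,z}
  q: {u,x}
  u: {j,q,x,z}
  x: {j,q,u,z}
  z: {j,u,x}

Registers:
  lower bound: {j,u,x,z} mutually conflict ⇒ χ ≥ 4
  assign j→r2 q→r2 u→r0 x→r1 z→r3 — no edge inside a register ⇒ χ ≤ 4
  χ = 4

Answer: 4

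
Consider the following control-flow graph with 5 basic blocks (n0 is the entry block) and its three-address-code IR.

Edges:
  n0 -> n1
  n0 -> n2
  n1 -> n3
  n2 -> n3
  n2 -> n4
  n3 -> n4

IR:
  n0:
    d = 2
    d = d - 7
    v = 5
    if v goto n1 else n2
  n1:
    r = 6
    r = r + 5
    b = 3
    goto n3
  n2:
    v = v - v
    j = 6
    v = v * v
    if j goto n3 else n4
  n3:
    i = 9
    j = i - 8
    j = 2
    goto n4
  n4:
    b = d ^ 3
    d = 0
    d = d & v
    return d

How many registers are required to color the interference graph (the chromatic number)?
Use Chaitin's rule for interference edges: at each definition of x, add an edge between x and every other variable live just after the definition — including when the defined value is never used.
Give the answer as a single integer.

def/use:
  n0 def {d,v} use ∅
  n1 def {b,r} use ∅
  n2 def {j,v} use {v}
  n3 def {i,j} use ∅
  n4 def {b,d} use {d,v}

Backward fixpoint:
  live n0: ∅→{d,v}
  live n1: {d,v}→{d,v}
  live n2: {d,v}→{d,v}
  live n3: {d,v}→{d,v}
  live n4: {d,v}→∅

Conflict graph:
  b — {d,v}
  d — {b,i,j,r,v}
  i — {d,v}
  j — {d,v}
  r — {d,v}
  v — {b,d,i,j,r}

Registers:
  lower bound: {b,d,v} mutually conflict ⇒ χ ≥ 3
  assign b→R2 d→R0 i→R2 j→R2 r→R2 v→R1 — no edge inside a register ⇒ χ ≤ 3
  χ = 3

Answer: 3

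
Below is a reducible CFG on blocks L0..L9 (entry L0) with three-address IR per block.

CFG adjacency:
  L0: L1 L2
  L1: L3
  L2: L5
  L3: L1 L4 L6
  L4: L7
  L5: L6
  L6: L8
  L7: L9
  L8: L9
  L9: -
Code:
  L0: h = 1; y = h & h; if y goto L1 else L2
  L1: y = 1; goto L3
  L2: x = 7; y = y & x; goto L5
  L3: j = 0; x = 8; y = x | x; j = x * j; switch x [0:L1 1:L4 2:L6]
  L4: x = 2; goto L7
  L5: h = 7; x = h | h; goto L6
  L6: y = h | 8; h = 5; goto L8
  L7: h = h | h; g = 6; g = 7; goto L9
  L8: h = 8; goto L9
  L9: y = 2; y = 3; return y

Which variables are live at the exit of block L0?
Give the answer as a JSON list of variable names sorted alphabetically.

Block summaries:
  L0 def {h,y} use ∅
  L1 def {y} use ∅
  L2 def {x,y} use {y}
  L3 def {j,x,y} use ∅
  L4 def {x} use ∅
  L5 def {h,x} use ∅
  L6 def {h,y} use {h}
  L7 def {g,h} use {h}
  L8 def {h} use ∅
  L9 def {y} use ∅

Live sets:
  live L0: ∅→{h,y}
  live L1: {h}→{h}
  live L2: {y}→∅
  live L3: {h}→{h}
  live L4: {h}→{h}
  live L5: ∅→{h}
  live L6: {h}→∅
  live L7: {h}→∅
  live L8: ∅→∅
  live L9: ∅→∅

live-out(L0) = ["h", "y"]

Answer: ["h", "y"]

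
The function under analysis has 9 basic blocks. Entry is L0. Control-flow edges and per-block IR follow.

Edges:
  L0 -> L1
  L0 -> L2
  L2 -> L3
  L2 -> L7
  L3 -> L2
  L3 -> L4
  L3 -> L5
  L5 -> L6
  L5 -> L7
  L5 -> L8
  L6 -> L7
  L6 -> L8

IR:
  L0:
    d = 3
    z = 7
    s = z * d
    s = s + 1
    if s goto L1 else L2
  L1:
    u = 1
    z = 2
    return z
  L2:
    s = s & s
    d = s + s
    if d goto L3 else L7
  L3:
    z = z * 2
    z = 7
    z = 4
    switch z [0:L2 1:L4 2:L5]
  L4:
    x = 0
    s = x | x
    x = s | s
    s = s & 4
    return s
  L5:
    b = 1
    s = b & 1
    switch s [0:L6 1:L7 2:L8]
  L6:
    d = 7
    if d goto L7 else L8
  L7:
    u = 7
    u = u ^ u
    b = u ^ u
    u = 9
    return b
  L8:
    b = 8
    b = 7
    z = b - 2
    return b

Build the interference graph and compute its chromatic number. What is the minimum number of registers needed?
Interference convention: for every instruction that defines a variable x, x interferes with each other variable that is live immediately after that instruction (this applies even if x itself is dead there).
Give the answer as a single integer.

Answer: 3

Analysis:
def/use:
  L0: {d,s,z} / ∅
  L1: {u,z} / ∅
  L2: {d,s} / {s}
  L3: {z} / {z}
  L4: {s,x} / ∅
  L5: {b,s} / ∅
  L6: {d} / ∅
  L7: {b,u} / ∅
  L8: {b,z} / ∅

Backward fixpoint:
  live L0: ∅→{s,z}
  live L1: ∅→∅
  live L2: {s,z}→{s,z}
  live L3: {s,z}→{s,z}
  live L4: ∅→∅
  live L5: ∅→∅
  live L6: ∅→∅
  live L7: ∅→∅
  live L8: ∅→∅

Conflict graph:
  b — {u,z}
  d — {s,z}
  s — {d,x,z}
  u — {b}
  x — {s}
  z — {b,d,s}

Colouring:
  clique {d,s,z} ⇒ need ≥ 3
  3-colouring: r0={b,s}  r1={u,x,z}  r2={d}
  χ = 3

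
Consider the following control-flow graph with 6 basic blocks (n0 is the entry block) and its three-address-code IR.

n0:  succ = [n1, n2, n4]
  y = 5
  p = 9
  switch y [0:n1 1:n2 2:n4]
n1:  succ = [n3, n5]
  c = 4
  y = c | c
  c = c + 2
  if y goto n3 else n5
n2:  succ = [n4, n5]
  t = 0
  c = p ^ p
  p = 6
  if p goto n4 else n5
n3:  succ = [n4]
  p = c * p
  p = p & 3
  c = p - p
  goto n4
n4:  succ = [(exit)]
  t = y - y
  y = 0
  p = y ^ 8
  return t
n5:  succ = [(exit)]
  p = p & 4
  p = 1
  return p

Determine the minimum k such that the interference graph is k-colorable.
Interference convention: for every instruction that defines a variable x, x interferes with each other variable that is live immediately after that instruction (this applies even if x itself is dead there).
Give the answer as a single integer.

Answer: 3

Working:
Per-block:
  n0 def {p,y} use ∅
  n1 def {c,y} use ∅
  n2 def {c,p,t} use {p}
  n3 def {c,p} use {c,p}
  n4 def {p,t,y} use {y}
  n5 def {p} use {p}

Live sets:
  n0: in=∅ out={p,y}
  n1: in={p} out={c,p,y}
  n2: in={p,y} out={p,y}
  n3: in={c,p,y} out={y}
  n4: in={y} out=∅
  n5: in={p} out=∅

Interfere edges:
  c — {p,y}
  p — {c,t,y}
  t — {p,y}
  y — {c,p,t}

Chromatic number:
  clique {c,p,y} ⇒ need ≥ 3
  3-colouring: r0={p}  r1={y}  r2={c,t}
  χ = 3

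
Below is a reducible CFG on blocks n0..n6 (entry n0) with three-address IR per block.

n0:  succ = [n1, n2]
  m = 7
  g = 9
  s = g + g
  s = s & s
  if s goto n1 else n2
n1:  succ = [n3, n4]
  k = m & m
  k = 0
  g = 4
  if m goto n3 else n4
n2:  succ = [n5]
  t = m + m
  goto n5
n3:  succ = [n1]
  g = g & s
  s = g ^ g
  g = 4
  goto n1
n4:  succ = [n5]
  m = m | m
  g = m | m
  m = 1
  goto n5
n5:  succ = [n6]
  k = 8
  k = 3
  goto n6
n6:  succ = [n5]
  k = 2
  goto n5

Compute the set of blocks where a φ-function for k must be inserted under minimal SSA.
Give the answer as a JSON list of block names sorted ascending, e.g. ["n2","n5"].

idom tree: n1←n0 n2←n0 n3←n1 n4←n1 n5←n0 n6←n5
Dom∩ at merges:
  n1: preds {n0,n3}: {n0} ∩ {n0,n1,n3} = {n0}; idom=n0
  n5: preds {n2,n4,n6}: {n0,n2} ∩ {n0,n1,n4} ∩ {n0,n5,n6} = {n0}; idom=n0

DF derivation:
  n1←n0: walk · to n0
  n1←n3: walk n3→n1 to n0
  n5←n2: walk n2 to n0
  n5←n4: walk n4→n1 to n0
  n5←n6: walk n6→n5 to n0
  n0 → ∅
  n1 → {n1,n5}
  n2 → {n5}
  n3 → {n1}
  n4 → {n5}
  n5 → {n5}
  n6 → {n5}

φ for k: defs {n1,n5,n6}
  DF⁺ = {n1,n5}

Answer: ["n1", "n5"]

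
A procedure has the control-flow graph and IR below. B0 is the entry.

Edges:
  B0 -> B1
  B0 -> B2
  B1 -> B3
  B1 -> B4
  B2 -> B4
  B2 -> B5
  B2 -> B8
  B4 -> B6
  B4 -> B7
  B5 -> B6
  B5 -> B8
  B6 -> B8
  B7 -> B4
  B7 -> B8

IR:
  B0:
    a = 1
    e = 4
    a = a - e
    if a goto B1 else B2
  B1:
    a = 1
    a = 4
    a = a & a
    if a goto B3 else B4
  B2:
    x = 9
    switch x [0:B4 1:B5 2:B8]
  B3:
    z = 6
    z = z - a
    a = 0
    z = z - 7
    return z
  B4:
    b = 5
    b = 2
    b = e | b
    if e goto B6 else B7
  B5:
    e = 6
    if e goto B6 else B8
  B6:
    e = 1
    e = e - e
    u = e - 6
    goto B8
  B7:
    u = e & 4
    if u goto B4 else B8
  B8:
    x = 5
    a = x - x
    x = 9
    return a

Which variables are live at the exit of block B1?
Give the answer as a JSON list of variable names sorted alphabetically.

Per-block:
  B0: {a,e} / ∅
  B1: {a} / ∅
  B2: {x} / ∅
  B3: {a,z} / {a}
  B4: {b} / {e}
  B5: {e} / ∅
  B6: {e,u} / ∅
  B7: {u} / {e}
  B8: {a,x} / ∅

Live sets:
  B0: in=∅ out={e}
  B1: in={e} out={a,e}
  B2: in={e} out={e}
  B3: in={a} out=∅
  B4: in={e} out={e}
  B5: in=∅ out=∅
  B6: in=∅ out=∅
  B7: in={e} out={e}
  B8: in=∅ out=∅

live-out(B1) = ["a", "e"]

Answer: ["a", "e"]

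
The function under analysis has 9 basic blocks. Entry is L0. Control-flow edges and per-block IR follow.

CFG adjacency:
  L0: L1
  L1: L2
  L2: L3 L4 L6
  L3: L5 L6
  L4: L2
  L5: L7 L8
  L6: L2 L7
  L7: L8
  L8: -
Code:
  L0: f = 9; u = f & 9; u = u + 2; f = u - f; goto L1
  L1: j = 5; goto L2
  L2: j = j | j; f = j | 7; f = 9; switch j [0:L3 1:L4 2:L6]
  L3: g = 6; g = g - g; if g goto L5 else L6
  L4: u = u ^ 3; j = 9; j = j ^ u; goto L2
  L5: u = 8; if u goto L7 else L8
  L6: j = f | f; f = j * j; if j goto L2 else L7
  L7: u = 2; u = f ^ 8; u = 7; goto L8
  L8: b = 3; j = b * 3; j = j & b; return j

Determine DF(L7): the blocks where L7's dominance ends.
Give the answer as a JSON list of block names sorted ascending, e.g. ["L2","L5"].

Answer: ["L8"]

Derivation:
idom tree: L1←L0 L2←L1 L3←L2 L4←L2 L5←L3 L6←L2 L7←L2 L8←L2
Dom at joins:
  L2: preds {L1,L4,L6}: {L0,L1} ∩ {L0,L1,L2,L4} ∩ {L0,L1,L2,L6} = {L0,L1}; idom=L1
  L6: preds {L2,L3}: {L0,L1,L2} ∩ {L0,L1,L2,L3} = {L0,L1,L2}; idom=L2
  L7: preds {L5,L6}: {L0,L1,L2,L3,L5} ∩ {L0,L1,L2,L6} = {L0,L1,L2}; idom=L2
  L8: preds {L5,L7}: {L0,L1,L2,L3,L5} ∩ {L0,L1,L2,L7} = {L0,L1,L2}; idom=L2

DF derivation:
  join L2 pred L1: · stop@L1
  join L2 pred L4: L4→L2 stop@L1
  join L2 pred L6: L6→L2 stop@L1
  join L6 pred L2: · stop@L2
  join L6 pred L3: L3 stop@L2
  join L7 pred L5: L5→L3 stop@L2
  join L7 pred L6: L6 stop@L2
  join L8 pred L5: L5→L3 stop@L2
  join L8 pred L7: L7 stop@L2
  DF(L0)=∅
  DF(L1)=∅
  DF(L2)={L2}
  DF(L3)={L6,L7,L8}
  DF(L4)={L2}
  DF(L5)={L7,L8}
  DF(L6)={L2,L7}
  DF(L7)={L8}
  DF(L8)=∅

DF(L7) = ["L8"]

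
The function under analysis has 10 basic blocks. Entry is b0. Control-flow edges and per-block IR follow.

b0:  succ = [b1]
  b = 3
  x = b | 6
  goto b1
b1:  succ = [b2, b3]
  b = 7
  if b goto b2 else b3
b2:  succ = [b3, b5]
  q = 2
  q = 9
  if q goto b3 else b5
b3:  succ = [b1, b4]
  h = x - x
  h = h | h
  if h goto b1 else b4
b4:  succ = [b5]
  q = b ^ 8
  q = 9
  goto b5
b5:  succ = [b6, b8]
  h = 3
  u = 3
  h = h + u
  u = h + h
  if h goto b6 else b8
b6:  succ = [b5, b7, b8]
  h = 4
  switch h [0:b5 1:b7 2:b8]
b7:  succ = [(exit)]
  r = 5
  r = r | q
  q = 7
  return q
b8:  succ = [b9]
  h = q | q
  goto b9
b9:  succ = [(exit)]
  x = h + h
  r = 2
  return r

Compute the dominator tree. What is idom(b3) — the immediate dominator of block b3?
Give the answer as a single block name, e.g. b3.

Answer: b1

Working:
idom tree: b1←b0 b2←b1 b3←b1 b4←b3 b5←b1 b6←b5 b7←b6 b8←b5 b9←b8
Dom∩ at merges:
  b1: preds {b0,b3}: {b0} ∩ {b0,b1,b3} = {b0}; idom=b0
  b3: preds {b1,b2}: {b0,b1} ∩ {b0,b1,b2} = {b0,b1}; idom=b1
  b5: preds {b2,b4,b6}: {b0,b1,b2} ∩ {b0,b1,b3,b4} ∩ {b0,b1,b5,b6} = {b0,b1}; idom=b1
  b8: preds {b5,b6}: {b0,b1,b5} ∩ {b0,b1,b5,b6} = {b0,b1,b5}; idom=b5

idom(b3) = b1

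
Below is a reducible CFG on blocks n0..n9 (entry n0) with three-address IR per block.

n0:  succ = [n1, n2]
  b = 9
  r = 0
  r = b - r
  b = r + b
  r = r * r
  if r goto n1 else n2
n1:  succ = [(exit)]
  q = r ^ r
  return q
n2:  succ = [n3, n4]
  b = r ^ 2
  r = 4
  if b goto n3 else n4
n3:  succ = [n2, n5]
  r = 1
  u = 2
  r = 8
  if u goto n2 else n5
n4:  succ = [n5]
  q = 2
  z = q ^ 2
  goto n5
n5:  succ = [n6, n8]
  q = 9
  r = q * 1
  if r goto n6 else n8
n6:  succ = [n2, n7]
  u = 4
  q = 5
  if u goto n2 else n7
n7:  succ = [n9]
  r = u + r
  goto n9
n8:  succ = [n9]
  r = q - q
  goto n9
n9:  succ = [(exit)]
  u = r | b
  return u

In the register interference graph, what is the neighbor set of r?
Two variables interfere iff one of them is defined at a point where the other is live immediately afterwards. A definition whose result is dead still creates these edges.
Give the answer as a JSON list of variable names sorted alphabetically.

def/use:
  n0: def={b,r} ue=∅
  n1: def={q} ue={r}
  n2: def={b,r} ue={r}
  n3: def={r,u} ue=∅
  n4: def={q,z} ue=∅
  n5: def={q,r} ue=∅
  n6: def={q,u} ue=∅
  n7: def={r} ue={r,u}
  n8: def={r} ue={q}
  n9: def={u} ue={b,r}

Liveness:
  n0: in=∅ out={r}
  n1: in={r} out=∅
  n2: in={r} out={b}
  n3: in={b} out={b,r}
  n4: in={b} out={b}
  n5: in={b} out={b,q,r}
  n6: in={b,r} out={b,r,u}
  n7: in={b,r,u} out={b,r}
  n8: in={b,q} out={b,r}
  n9: in={b,r} out=∅

Conflict graph:
  b↔{q,r,u,z}
  q↔{b,r,u}
  r↔{b,q,u}
  u↔{b,q,r}
  z↔{b}

N(r) = ["b", "q", "u"]

Answer: ["b", "q", "u"]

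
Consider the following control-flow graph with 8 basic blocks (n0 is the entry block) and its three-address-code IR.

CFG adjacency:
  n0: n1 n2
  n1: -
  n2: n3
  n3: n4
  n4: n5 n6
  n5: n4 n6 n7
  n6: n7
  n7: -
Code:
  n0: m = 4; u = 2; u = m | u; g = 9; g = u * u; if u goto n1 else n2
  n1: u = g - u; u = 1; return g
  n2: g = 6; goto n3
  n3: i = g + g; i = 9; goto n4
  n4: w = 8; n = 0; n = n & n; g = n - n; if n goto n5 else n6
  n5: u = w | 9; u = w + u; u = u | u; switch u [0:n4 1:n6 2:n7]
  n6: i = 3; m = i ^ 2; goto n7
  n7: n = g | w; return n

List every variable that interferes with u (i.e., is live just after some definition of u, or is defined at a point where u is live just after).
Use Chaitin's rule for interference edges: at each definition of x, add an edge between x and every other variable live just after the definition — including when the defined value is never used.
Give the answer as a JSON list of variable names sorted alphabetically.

Answer: ["g", "m", "w"]

Analysis:
def/use:
  n0: {g,m,u} / ∅
  n1: {u} / {g,u}
  n2: {g} / ∅
  n3: {i} / {g}
  n4: {g,n,w} / ∅
  n5: {u} / {w}
  n6: {i,m} / ∅
  n7: {n} / {g,w}

Live sets:
  n0 li=∅ lo={g,u}
  n1 li={g,u} lo=∅
  n2 li=∅ lo={g}
  n3 li={g} lo=∅
  n4 li=∅ lo={g,w}
  n5 li={g,w} lo={g,w}
  n6 li={g,w} lo={g,w}
  n7 li={g,w} lo=∅

Conflict graph:
  g: {i,m,n,u,w}
  i: {g,w}
  m: {g,u,w}
  n: {g,w}
  u: {g,m,w}
  w: {g,i,m,n,u}

N(u) = ["g", "m", "w"]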